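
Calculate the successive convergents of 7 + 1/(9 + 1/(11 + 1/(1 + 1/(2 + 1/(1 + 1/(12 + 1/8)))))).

7/1, 64/9, 711/100, 775/109, 2261/318, 3036/427, 38693/5442, 312580/43963

Using the convergent recurrence p_i = a_i*p_{i-1} + p_{i-2}, q_i = a_i*q_{i-1} + q_{i-2} with p_{-2}=0, p_{-1}=1, q_{-2}=1, q_{-1}=0:
  i=0: a_0=7, p_0 = 7*1 + 0 = 7, q_0 = 7*0 + 1 = 1.
  i=1: a_1=9, p_1 = 9*7 + 1 = 64, q_1 = 9*1 + 0 = 9.
  i=2: a_2=11, p_2 = 11*64 + 7 = 711, q_2 = 11*9 + 1 = 100.
  i=3: a_3=1, p_3 = 1*711 + 64 = 775, q_3 = 1*100 + 9 = 109.
  i=4: a_4=2, p_4 = 2*775 + 711 = 2261, q_4 = 2*109 + 100 = 318.
  i=5: a_5=1, p_5 = 1*2261 + 775 = 3036, q_5 = 1*318 + 109 = 427.
  i=6: a_6=12, p_6 = 12*3036 + 2261 = 38693, q_6 = 12*427 + 318 = 5442.
  i=7: a_7=8, p_7 = 8*38693 + 3036 = 312580, q_7 = 8*5442 + 427 = 43963.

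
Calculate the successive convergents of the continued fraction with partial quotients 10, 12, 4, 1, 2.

10/1, 121/12, 494/49, 615/61, 1724/171

Using the convergent recurrence p_i = a_i*p_{i-1} + p_{i-2}, q_i = a_i*q_{i-1} + q_{i-2} with p_{-2}=0, p_{-1}=1, q_{-2}=1, q_{-1}=0:
  i=0: a_0=10, p_0 = 10*1 + 0 = 10, q_0 = 10*0 + 1 = 1.
  i=1: a_1=12, p_1 = 12*10 + 1 = 121, q_1 = 12*1 + 0 = 12.
  i=2: a_2=4, p_2 = 4*121 + 10 = 494, q_2 = 4*12 + 1 = 49.
  i=3: a_3=1, p_3 = 1*494 + 121 = 615, q_3 = 1*49 + 12 = 61.
  i=4: a_4=2, p_4 = 2*615 + 494 = 1724, q_4 = 2*61 + 49 = 171.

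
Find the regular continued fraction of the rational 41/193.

Run the Euclidean algorithm on 41 and 193; the successive quotients are the partial quotients a_0, a_1, ... (each step inverts the fractional part left over by the previous one):
  41 = 0*193 + 41, so a_0 = 0.
  193 = 4*41 + 29, so a_1 = 4.
  41 = 1*29 + 12, so a_2 = 1.
  29 = 2*12 + 5, so a_3 = 2.
  12 = 2*5 + 2, so a_4 = 2.
  5 = 2*2 + 1, so a_5 = 2.
  2 = 2*1 + 0, so a_6 = 2.
The remainder reaches 0 after 7 divisions, so the expansion has 7 partial quotients, read off in order.

[0; 4, 1, 2, 2, 2, 2]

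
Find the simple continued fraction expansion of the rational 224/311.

[0; 1, 2, 1, 1, 2, 1, 5, 2]

Run the Euclidean algorithm on 224 and 311; the successive quotients are the partial quotients a_0, a_1, ... (each step inverts the fractional part left over by the previous one):
  224 = 0*311 + 224, so a_0 = 0.
  311 = 1*224 + 87, so a_1 = 1.
  224 = 2*87 + 50, so a_2 = 2.
  87 = 1*50 + 37, so a_3 = 1.
  50 = 1*37 + 13, so a_4 = 1.
  37 = 2*13 + 11, so a_5 = 2.
  13 = 1*11 + 2, so a_6 = 1.
  11 = 5*2 + 1, so a_7 = 5.
  2 = 2*1 + 0, so a_8 = 2.
The remainder reaches 0 after 9 divisions, so the expansion has 9 partial quotients, read off in order.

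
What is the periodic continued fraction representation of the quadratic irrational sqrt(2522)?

Write x_i = (sqrt(2522) + m_i)/d_i with (m_0, d_0) = (0, 1). a_0 = floor(sqrt(2522)) = 50, since 50^2 = 2500 <= 2522 < 2601 = 51^2.
Iterate m_{i+1} = d_i*a_i - m_i, d_{i+1} = (2522 - m_{i+1}^2)/d_i, a_{i+1} = floor((a_0 + m_{i+1})/d_{i+1}):
  m_1 = 1*50 - 0 = 50, d_1 = (2522 - 50^2)/1 = 22/1 = 22, a_1 = floor((50 + 50)/22) = 4.
  m_2 = 22*4 - 50 = 38, d_2 = (2522 - 38^2)/22 = 1078/22 = 49, a_2 = floor((50 + 38)/49) = 1.
  m_3 = 49*1 - 38 = 11, d_3 = (2522 - 11^2)/49 = 2401/49 = 49, a_3 = floor((50 + 11)/49) = 1.
  m_4 = 49*1 - 11 = 38, d_4 = (2522 - 38^2)/49 = 1078/49 = 22, a_4 = floor((50 + 38)/22) = 4.
  m_5 = 22*4 - 38 = 50, d_5 = (2522 - 50^2)/22 = 22/22 = 1, a_5 = floor((50 + 50)/1) = 100.
  m_6 = 1*100 - 50 = 50, d_6 = (2522 - 50^2)/1 = 22/1 = 22: (m_6, d_6) = (m_1, d_1) = (50, 22), so from here the quotients repeat a_1, ..., a_5; the period length is 5.
Hence the expansion of sqrt(2522) is a_0 = 50 followed by the repeating block 4, 1, 1, 4, 100 (period 5).

[50; (4, 1, 1, 4, 100)]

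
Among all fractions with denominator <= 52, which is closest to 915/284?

29/9

Expand x = 915/284 as a continued fraction with the Euclidean algorithm:
  915 = 3*284 + 63, so a_0 = 3.
  284 = 4*63 + 32, so a_1 = 4.
  63 = 1*32 + 31, so a_2 = 1.
  32 = 1*31 + 1, so a_3 = 1.
  31 = 31*1 + 0, so a_4 = 31.
so x = [3; 4, 1, 1, 31].
Convergents (p_i = a_i*p_{i-1} + p_{i-2}, q_i = a_i*q_{i-1} + q_{i-2} with p_{-2}=0, p_{-1}=1, q_{-2}=1, q_{-1}=0), until the denominator exceeds 52:
  i=0: a_0=3, p_0 = 3*1 + 0 = 3, q_0 = 3*0 + 1 = 1.
  i=1: a_1=4, p_1 = 4*3 + 1 = 13, q_1 = 4*1 + 0 = 4.
  i=2: a_2=1, p_2 = 1*13 + 3 = 16, q_2 = 1*4 + 1 = 5.
  i=3: a_3=1, p_3 = 1*16 + 13 = 29, q_3 = 1*5 + 4 = 9.
  i=4: a_4=31, p_4 = 31*29 + 16 = 915, q_4 = 31*9 + 5 = 284.
q_4 = 284 > 52, so the last convergent with denominator <= 52 is p_3/q_3 = 29/9.
The closest fraction with denominator <= 52 is either p_3/q_3 or the intermediate fraction (k*p_3 + p_2)/(k*q_3 + q_2) with the largest k >= 1 whose denominator stays <= 52; these approach x as k grows, and every other convergent or intermediate fraction in range is farther away.
Largest k: floor((52 - q_2)/q_3) = floor((52 - 5)/9) = 5.
That gives (5*29 + 16)/(5*9 + 5) = 161/50.
Compare the errors: |x - 29/9| = |915*9 - 29*284|/(284*9) = 1/2556, and |x - 161/50| = |915*50 - 161*284|/(284*50) = 26/14200.
Cross-multiplying, 1*14200 = 14200 < 66456 = 26*2556, so 1/2556 is smaller: the convergent 29/9 is closer to x than 161/50.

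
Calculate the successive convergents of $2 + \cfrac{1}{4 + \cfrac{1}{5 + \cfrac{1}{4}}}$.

Using the convergent recurrence p_i = a_i*p_{i-1} + p_{i-2}, q_i = a_i*q_{i-1} + q_{i-2} with p_{-2}=0, p_{-1}=1, q_{-2}=1, q_{-1}=0:
  i=0: a_0=2, p_0 = 2*1 + 0 = 2, q_0 = 2*0 + 1 = 1.
  i=1: a_1=4, p_1 = 4*2 + 1 = 9, q_1 = 4*1 + 0 = 4.
  i=2: a_2=5, p_2 = 5*9 + 2 = 47, q_2 = 5*4 + 1 = 21.
  i=3: a_3=4, p_3 = 4*47 + 9 = 197, q_3 = 4*21 + 4 = 88.

2/1, 9/4, 47/21, 197/88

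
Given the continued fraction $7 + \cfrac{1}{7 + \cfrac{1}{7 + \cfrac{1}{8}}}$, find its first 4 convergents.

7/1, 50/7, 357/50, 2906/407

Using the convergent recurrence p_i = a_i*p_{i-1} + p_{i-2}, q_i = a_i*q_{i-1} + q_{i-2} with p_{-2}=0, p_{-1}=1, q_{-2}=1, q_{-1}=0:
  i=0: a_0=7, p_0 = 7*1 + 0 = 7, q_0 = 7*0 + 1 = 1.
  i=1: a_1=7, p_1 = 7*7 + 1 = 50, q_1 = 7*1 + 0 = 7.
  i=2: a_2=7, p_2 = 7*50 + 7 = 357, q_2 = 7*7 + 1 = 50.
  i=3: a_3=8, p_3 = 8*357 + 50 = 2906, q_3 = 8*50 + 7 = 407.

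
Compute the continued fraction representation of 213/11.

Run the Euclidean algorithm on 213 and 11; the successive quotients are the partial quotients a_0, a_1, ... (each step inverts the fractional part left over by the previous one):
  213 = 19*11 + 4, so a_0 = 19.
  11 = 2*4 + 3, so a_1 = 2.
  4 = 1*3 + 1, so a_2 = 1.
  3 = 3*1 + 0, so a_3 = 3.
The remainder reaches 0 after 4 divisions, so the expansion has 4 partial quotients, read off in order.

[19; 2, 1, 3]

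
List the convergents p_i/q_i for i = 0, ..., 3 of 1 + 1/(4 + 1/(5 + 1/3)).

Using the convergent recurrence p_i = a_i*p_{i-1} + p_{i-2}, q_i = a_i*q_{i-1} + q_{i-2} with p_{-2}=0, p_{-1}=1, q_{-2}=1, q_{-1}=0:
  i=0: a_0=1, p_0 = 1*1 + 0 = 1, q_0 = 1*0 + 1 = 1.
  i=1: a_1=4, p_1 = 4*1 + 1 = 5, q_1 = 4*1 + 0 = 4.
  i=2: a_2=5, p_2 = 5*5 + 1 = 26, q_2 = 5*4 + 1 = 21.
  i=3: a_3=3, p_3 = 3*26 + 5 = 83, q_3 = 3*21 + 4 = 67.

1/1, 5/4, 26/21, 83/67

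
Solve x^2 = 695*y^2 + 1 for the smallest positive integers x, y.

(x, y) = (33639, 1276)

First expand sqrt(695) as a continued fraction. With x_i = (sqrt(695) + m_i)/d_i and (m_0, d_0) = (0, 1): a_0 = floor(sqrt(695)) = 26, since 26^2 = 676 <= 695 < 729 = 27^2.
Iterate m_{i+1} = d_i*a_i - m_i, d_{i+1} = (695 - m_{i+1}^2)/d_i, a_{i+1} = floor((a_0 + m_{i+1})/d_{i+1}):
  m_1 = 1*26 - 0 = 26, d_1 = (695 - 26^2)/1 = 19/1 = 19, a_1 = floor((26 + 26)/19) = 2.
  m_2 = 19*2 - 26 = 12, d_2 = (695 - 12^2)/19 = 551/19 = 29, a_2 = floor((26 + 12)/29) = 1.
  m_3 = 29*1 - 12 = 17, d_3 = (695 - 17^2)/29 = 406/29 = 14, a_3 = floor((26 + 17)/14) = 3.
  m_4 = 14*3 - 17 = 25, d_4 = (695 - 25^2)/14 = 70/14 = 5, a_4 = floor((26 + 25)/5) = 10.
  m_5 = 5*10 - 25 = 25, d_5 = (695 - 25^2)/5 = 70/5 = 14, a_5 = floor((26 + 25)/14) = 3.
  m_6 = 14*3 - 25 = 17, d_6 = (695 - 17^2)/14 = 406/14 = 29, a_6 = floor((26 + 17)/29) = 1.
  m_7 = 29*1 - 17 = 12, d_7 = (695 - 12^2)/29 = 551/29 = 19, a_7 = floor((26 + 12)/19) = 2.
  m_8 = 19*2 - 12 = 26, d_8 = (695 - 26^2)/19 = 19/19 = 1, a_8 = floor((26 + 26)/1) = 52.
  m_9 = 1*52 - 26 = 26, d_9 = (695 - 26^2)/1 = 19/1 = 19: (m_9, d_9) = (m_1, d_1) = (26, 19), so from here the quotients repeat a_1, ..., a_8; the period length is 8.
So sqrt(695) = [26; (2, 1, 3, 10, 3, 1, 2, 52)] with period length k = 8.
k is even, so the fundamental solution of x^2 - 695y^2 = 1 is (p_{k-1}, q_{k-1}) = (p_7, q_7); compute convergents through index 7.
Convergents (p_i = a_i*p_{i-1} + p_{i-2}, q_i = a_i*q_{i-1} + q_{i-2} with p_{-2}=0, p_{-1}=1, q_{-2}=1, q_{-1}=0):
  i=0: a_0=26, p_0 = 26*1 + 0 = 26, q_0 = 26*0 + 1 = 1.
  i=1: a_1=2, p_1 = 2*26 + 1 = 53, q_1 = 2*1 + 0 = 2.
  i=2: a_2=1, p_2 = 1*53 + 26 = 79, q_2 = 1*2 + 1 = 3.
  i=3: a_3=3, p_3 = 3*79 + 53 = 290, q_3 = 3*3 + 2 = 11.
  i=4: a_4=10, p_4 = 10*290 + 79 = 2979, q_4 = 10*11 + 3 = 113.
  i=5: a_5=3, p_5 = 3*2979 + 290 = 9227, q_5 = 3*113 + 11 = 350.
  i=6: a_6=1, p_6 = 1*9227 + 2979 = 12206, q_6 = 1*350 + 113 = 463.
  i=7: a_7=2, p_7 = 2*12206 + 9227 = 33639, q_7 = 2*463 + 350 = 1276.
Check: 33639^2 - 695*1276^2 = 1131582321 - 1131582320 = 1, so (x, y) = (33639, 1276) solves the equation, and by the theorem it is the least positive solution.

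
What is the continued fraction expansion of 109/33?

Run the Euclidean algorithm on 109 and 33; the successive quotients are the partial quotients a_0, a_1, ... (each step inverts the fractional part left over by the previous one):
  109 = 3*33 + 10, so a_0 = 3.
  33 = 3*10 + 3, so a_1 = 3.
  10 = 3*3 + 1, so a_2 = 3.
  3 = 3*1 + 0, so a_3 = 3.
The remainder reaches 0 after 4 divisions, so the expansion has 4 partial quotients, read off in order.

[3; 3, 3, 3]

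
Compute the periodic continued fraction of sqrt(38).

Write x_i = (sqrt(38) + m_i)/d_i with (m_0, d_0) = (0, 1). a_0 = floor(sqrt(38)) = 6, since 6^2 = 36 <= 38 < 49 = 7^2.
Iterate m_{i+1} = d_i*a_i - m_i, d_{i+1} = (38 - m_{i+1}^2)/d_i, a_{i+1} = floor((a_0 + m_{i+1})/d_{i+1}):
  m_1 = 1*6 - 0 = 6, d_1 = (38 - 6^2)/1 = 2/1 = 2, a_1 = floor((6 + 6)/2) = 6.
  m_2 = 2*6 - 6 = 6, d_2 = (38 - 6^2)/2 = 2/2 = 1, a_2 = floor((6 + 6)/1) = 12.
  m_3 = 1*12 - 6 = 6, d_3 = (38 - 6^2)/1 = 2/1 = 2: (m_3, d_3) = (m_1, d_1) = (6, 2), so from here the quotients repeat a_1, a_2; the period length is 2.
Hence the expansion of sqrt(38) is a_0 = 6 followed by the repeating block 6, 12 (period 2).

[6; (6, 12)]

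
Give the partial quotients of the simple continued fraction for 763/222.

[3; 2, 3, 2, 6, 2]

Run the Euclidean algorithm on 763 and 222; the successive quotients are the partial quotients a_0, a_1, ... (each step inverts the fractional part left over by the previous one):
  763 = 3*222 + 97, so a_0 = 3.
  222 = 2*97 + 28, so a_1 = 2.
  97 = 3*28 + 13, so a_2 = 3.
  28 = 2*13 + 2, so a_3 = 2.
  13 = 6*2 + 1, so a_4 = 6.
  2 = 2*1 + 0, so a_5 = 2.
The remainder reaches 0 after 6 divisions, so the expansion has 6 partial quotients, read off in order.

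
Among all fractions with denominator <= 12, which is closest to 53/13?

49/12

Expand x = 53/13 as a continued fraction with the Euclidean algorithm:
  53 = 4*13 + 1, so a_0 = 4.
  13 = 13*1 + 0, so a_1 = 13.
so x = [4; 13].
Convergents (p_i = a_i*p_{i-1} + p_{i-2}, q_i = a_i*q_{i-1} + q_{i-2} with p_{-2}=0, p_{-1}=1, q_{-2}=1, q_{-1}=0), until the denominator exceeds 12:
  i=0: a_0=4, p_0 = 4*1 + 0 = 4, q_0 = 4*0 + 1 = 1.
  i=1: a_1=13, p_1 = 13*4 + 1 = 53, q_1 = 13*1 + 0 = 13.
q_1 = 13 > 12, so the last convergent with denominator <= 12 is p_0/q_0 = 4/1.
The closest fraction with denominator <= 12 is either p_0/q_0 or the intermediate fraction (k*p_0 + p_{-1})/(k*q_0 + q_{-1}) with the largest k >= 1 whose denominator stays <= 12; these approach x as k grows, and every other convergent or intermediate fraction in range is farther away.
Largest k: floor((12 - q_{-1})/q_0) = floor((12 - 0)/1) = 12 (using the seeds p_{-1} = 1, q_{-1} = 0).
That gives (12*4 + 1)/(12*1 + 0) = 49/12.
Compare the errors: |x - 4/1| = |53*1 - 4*13|/(13*1) = 1/13, and |x - 49/12| = |53*12 - 49*13|/(13*12) = 1/156.
Cross-multiplying, 1*13 = 13 < 156 = 1*156, so 1/156 is smaller: the intermediate fraction 49/12 is closer to x than 4/1.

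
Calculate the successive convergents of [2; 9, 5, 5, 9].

2/1, 19/9, 97/46, 504/239, 4633/2197

Using the convergent recurrence p_i = a_i*p_{i-1} + p_{i-2}, q_i = a_i*q_{i-1} + q_{i-2} with p_{-2}=0, p_{-1}=1, q_{-2}=1, q_{-1}=0:
  i=0: a_0=2, p_0 = 2*1 + 0 = 2, q_0 = 2*0 + 1 = 1.
  i=1: a_1=9, p_1 = 9*2 + 1 = 19, q_1 = 9*1 + 0 = 9.
  i=2: a_2=5, p_2 = 5*19 + 2 = 97, q_2 = 5*9 + 1 = 46.
  i=3: a_3=5, p_3 = 5*97 + 19 = 504, q_3 = 5*46 + 9 = 239.
  i=4: a_4=9, p_4 = 9*504 + 97 = 4633, q_4 = 9*239 + 46 = 2197.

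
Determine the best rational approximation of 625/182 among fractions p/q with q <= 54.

Expand x = 625/182 as a continued fraction with the Euclidean algorithm:
  625 = 3*182 + 79, so a_0 = 3.
  182 = 2*79 + 24, so a_1 = 2.
  79 = 3*24 + 7, so a_2 = 3.
  24 = 3*7 + 3, so a_3 = 3.
  7 = 2*3 + 1, so a_4 = 2.
  3 = 3*1 + 0, so a_5 = 3.
so x = [3; 2, 3, 3, 2, 3].
Convergents (p_i = a_i*p_{i-1} + p_{i-2}, q_i = a_i*q_{i-1} + q_{i-2} with p_{-2}=0, p_{-1}=1, q_{-2}=1, q_{-1}=0), until the denominator exceeds 54:
  i=0: a_0=3, p_0 = 3*1 + 0 = 3, q_0 = 3*0 + 1 = 1.
  i=1: a_1=2, p_1 = 2*3 + 1 = 7, q_1 = 2*1 + 0 = 2.
  i=2: a_2=3, p_2 = 3*7 + 3 = 24, q_2 = 3*2 + 1 = 7.
  i=3: a_3=3, p_3 = 3*24 + 7 = 79, q_3 = 3*7 + 2 = 23.
  i=4: a_4=2, p_4 = 2*79 + 24 = 182, q_4 = 2*23 + 7 = 53.
  i=5: a_5=3, p_5 = 3*182 + 79 = 625, q_5 = 3*53 + 23 = 182.
q_5 = 182 > 54, so the last convergent with denominator <= 54 is p_4/q_4 = 182/53.
The closest fraction with denominator <= 54 is either p_4/q_4 or the intermediate fraction (k*p_4 + p_3)/(k*q_4 + q_3) with the largest k >= 1 whose denominator stays <= 54; these approach x as k grows, and every other convergent or intermediate fraction in range is farther away.
Largest k: floor((54 - q_3)/q_4) = floor((54 - 23)/53) = 0.
Since k = 0, no intermediate fraction beyond p_4/q_4 has denominator <= 54, so the convergent 182/53 is the closest (its error is |625*53 - 182*182|/(182*53) = 1/9646).

182/53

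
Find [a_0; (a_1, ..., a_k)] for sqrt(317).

Write x_i = (sqrt(317) + m_i)/d_i with (m_0, d_0) = (0, 1). a_0 = floor(sqrt(317)) = 17, since 17^2 = 289 <= 317 < 324 = 18^2.
Iterate m_{i+1} = d_i*a_i - m_i, d_{i+1} = (317 - m_{i+1}^2)/d_i, a_{i+1} = floor((a_0 + m_{i+1})/d_{i+1}):
  m_1 = 1*17 - 0 = 17, d_1 = (317 - 17^2)/1 = 28/1 = 28, a_1 = floor((17 + 17)/28) = 1.
  m_2 = 28*1 - 17 = 11, d_2 = (317 - 11^2)/28 = 196/28 = 7, a_2 = floor((17 + 11)/7) = 4.
  m_3 = 7*4 - 11 = 17, d_3 = (317 - 17^2)/7 = 28/7 = 4, a_3 = floor((17 + 17)/4) = 8.
  m_4 = 4*8 - 17 = 15, d_4 = (317 - 15^2)/4 = 92/4 = 23, a_4 = floor((17 + 15)/23) = 1.
  m_5 = 23*1 - 15 = 8, d_5 = (317 - 8^2)/23 = 253/23 = 11, a_5 = floor((17 + 8)/11) = 2.
  m_6 = 11*2 - 8 = 14, d_6 = (317 - 14^2)/11 = 121/11 = 11, a_6 = floor((17 + 14)/11) = 2.
  m_7 = 11*2 - 14 = 8, d_7 = (317 - 8^2)/11 = 253/11 = 23, a_7 = floor((17 + 8)/23) = 1.
  m_8 = 23*1 - 8 = 15, d_8 = (317 - 15^2)/23 = 92/23 = 4, a_8 = floor((17 + 15)/4) = 8.
  m_9 = 4*8 - 15 = 17, d_9 = (317 - 17^2)/4 = 28/4 = 7, a_9 = floor((17 + 17)/7) = 4.
  m_10 = 7*4 - 17 = 11, d_10 = (317 - 11^2)/7 = 196/7 = 28, a_10 = floor((17 + 11)/28) = 1.
  m_11 = 28*1 - 11 = 17, d_11 = (317 - 17^2)/28 = 28/28 = 1, a_11 = floor((17 + 17)/1) = 34.
  m_12 = 1*34 - 17 = 17, d_12 = (317 - 17^2)/1 = 28/1 = 28: (m_12, d_12) = (m_1, d_1) = (17, 28), so from here the quotients repeat a_1, ..., a_11; the period length is 11.
Hence the expansion of sqrt(317) is a_0 = 17 followed by the repeating block 1, 4, 8, 1, 2, 2, 1, 8, 4, 1, 34 (period 11).

[17; (1, 4, 8, 1, 2, 2, 1, 8, 4, 1, 34)]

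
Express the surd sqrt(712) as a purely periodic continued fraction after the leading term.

[26; (1, 2, 6, 2, 1, 52)]

Write x_i = (sqrt(712) + m_i)/d_i with (m_0, d_0) = (0, 1). a_0 = floor(sqrt(712)) = 26, since 26^2 = 676 <= 712 < 729 = 27^2.
Iterate m_{i+1} = d_i*a_i - m_i, d_{i+1} = (712 - m_{i+1}^2)/d_i, a_{i+1} = floor((a_0 + m_{i+1})/d_{i+1}):
  m_1 = 1*26 - 0 = 26, d_1 = (712 - 26^2)/1 = 36/1 = 36, a_1 = floor((26 + 26)/36) = 1.
  m_2 = 36*1 - 26 = 10, d_2 = (712 - 10^2)/36 = 612/36 = 17, a_2 = floor((26 + 10)/17) = 2.
  m_3 = 17*2 - 10 = 24, d_3 = (712 - 24^2)/17 = 136/17 = 8, a_3 = floor((26 + 24)/8) = 6.
  m_4 = 8*6 - 24 = 24, d_4 = (712 - 24^2)/8 = 136/8 = 17, a_4 = floor((26 + 24)/17) = 2.
  m_5 = 17*2 - 24 = 10, d_5 = (712 - 10^2)/17 = 612/17 = 36, a_5 = floor((26 + 10)/36) = 1.
  m_6 = 36*1 - 10 = 26, d_6 = (712 - 26^2)/36 = 36/36 = 1, a_6 = floor((26 + 26)/1) = 52.
  m_7 = 1*52 - 26 = 26, d_7 = (712 - 26^2)/1 = 36/1 = 36: (m_7, d_7) = (m_1, d_1) = (26, 36), so from here the quotients repeat a_1, ..., a_6; the period length is 6.
Hence the expansion of sqrt(712) is a_0 = 26 followed by the repeating block 1, 2, 6, 2, 1, 52 (period 6).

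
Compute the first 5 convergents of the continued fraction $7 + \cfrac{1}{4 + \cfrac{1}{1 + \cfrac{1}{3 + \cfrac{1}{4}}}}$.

Using the convergent recurrence p_i = a_i*p_{i-1} + p_{i-2}, q_i = a_i*q_{i-1} + q_{i-2} with p_{-2}=0, p_{-1}=1, q_{-2}=1, q_{-1}=0:
  i=0: a_0=7, p_0 = 7*1 + 0 = 7, q_0 = 7*0 + 1 = 1.
  i=1: a_1=4, p_1 = 4*7 + 1 = 29, q_1 = 4*1 + 0 = 4.
  i=2: a_2=1, p_2 = 1*29 + 7 = 36, q_2 = 1*4 + 1 = 5.
  i=3: a_3=3, p_3 = 3*36 + 29 = 137, q_3 = 3*5 + 4 = 19.
  i=4: a_4=4, p_4 = 4*137 + 36 = 584, q_4 = 4*19 + 5 = 81.

7/1, 29/4, 36/5, 137/19, 584/81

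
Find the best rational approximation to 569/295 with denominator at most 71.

Expand x = 569/295 as a continued fraction with the Euclidean algorithm:
  569 = 1*295 + 274, so a_0 = 1.
  295 = 1*274 + 21, so a_1 = 1.
  274 = 13*21 + 1, so a_2 = 13.
  21 = 21*1 + 0, so a_3 = 21.
so x = [1; 1, 13, 21].
Convergents (p_i = a_i*p_{i-1} + p_{i-2}, q_i = a_i*q_{i-1} + q_{i-2} with p_{-2}=0, p_{-1}=1, q_{-2}=1, q_{-1}=0), until the denominator exceeds 71:
  i=0: a_0=1, p_0 = 1*1 + 0 = 1, q_0 = 1*0 + 1 = 1.
  i=1: a_1=1, p_1 = 1*1 + 1 = 2, q_1 = 1*1 + 0 = 1.
  i=2: a_2=13, p_2 = 13*2 + 1 = 27, q_2 = 13*1 + 1 = 14.
  i=3: a_3=21, p_3 = 21*27 + 2 = 569, q_3 = 21*14 + 1 = 295.
q_3 = 295 > 71, so the last convergent with denominator <= 71 is p_2/q_2 = 27/14.
The closest fraction with denominator <= 71 is either p_2/q_2 or the intermediate fraction (k*p_2 + p_1)/(k*q_2 + q_1) with the largest k >= 1 whose denominator stays <= 71; these approach x as k grows, and every other convergent or intermediate fraction in range is farther away.
Largest k: floor((71 - q_1)/q_2) = floor((71 - 1)/14) = 5.
That gives (5*27 + 2)/(5*14 + 1) = 137/71.
Compare the errors: |x - 27/14| = |569*14 - 27*295|/(295*14) = 1/4130, and |x - 137/71| = |569*71 - 137*295|/(295*71) = 16/20945.
Cross-multiplying, 1*20945 = 20945 < 66080 = 16*4130, so 1/4130 is smaller: the convergent 27/14 is closer to x than 137/71.

27/14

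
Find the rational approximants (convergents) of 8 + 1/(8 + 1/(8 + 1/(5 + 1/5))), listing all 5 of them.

8/1, 65/8, 528/65, 2705/333, 14053/1730

Using the convergent recurrence p_i = a_i*p_{i-1} + p_{i-2}, q_i = a_i*q_{i-1} + q_{i-2} with p_{-2}=0, p_{-1}=1, q_{-2}=1, q_{-1}=0:
  i=0: a_0=8, p_0 = 8*1 + 0 = 8, q_0 = 8*0 + 1 = 1.
  i=1: a_1=8, p_1 = 8*8 + 1 = 65, q_1 = 8*1 + 0 = 8.
  i=2: a_2=8, p_2 = 8*65 + 8 = 528, q_2 = 8*8 + 1 = 65.
  i=3: a_3=5, p_3 = 5*528 + 65 = 2705, q_3 = 5*65 + 8 = 333.
  i=4: a_4=5, p_4 = 5*2705 + 528 = 14053, q_4 = 5*333 + 65 = 1730.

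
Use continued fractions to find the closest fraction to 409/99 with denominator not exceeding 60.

Expand x = 409/99 as a continued fraction with the Euclidean algorithm:
  409 = 4*99 + 13, so a_0 = 4.
  99 = 7*13 + 8, so a_1 = 7.
  13 = 1*8 + 5, so a_2 = 1.
  8 = 1*5 + 3, so a_3 = 1.
  5 = 1*3 + 2, so a_4 = 1.
  3 = 1*2 + 1, so a_5 = 1.
  2 = 2*1 + 0, so a_6 = 2.
so x = [4; 7, 1, 1, 1, 1, 2].
Convergents (p_i = a_i*p_{i-1} + p_{i-2}, q_i = a_i*q_{i-1} + q_{i-2} with p_{-2}=0, p_{-1}=1, q_{-2}=1, q_{-1}=0), until the denominator exceeds 60:
  i=0: a_0=4, p_0 = 4*1 + 0 = 4, q_0 = 4*0 + 1 = 1.
  i=1: a_1=7, p_1 = 7*4 + 1 = 29, q_1 = 7*1 + 0 = 7.
  i=2: a_2=1, p_2 = 1*29 + 4 = 33, q_2 = 1*7 + 1 = 8.
  i=3: a_3=1, p_3 = 1*33 + 29 = 62, q_3 = 1*8 + 7 = 15.
  i=4: a_4=1, p_4 = 1*62 + 33 = 95, q_4 = 1*15 + 8 = 23.
  i=5: a_5=1, p_5 = 1*95 + 62 = 157, q_5 = 1*23 + 15 = 38.
  i=6: a_6=2, p_6 = 2*157 + 95 = 409, q_6 = 2*38 + 23 = 99.
q_6 = 99 > 60, so the last convergent with denominator <= 60 is p_5/q_5 = 157/38.
The closest fraction with denominator <= 60 is either p_5/q_5 or the intermediate fraction (k*p_5 + p_4)/(k*q_5 + q_4) with the largest k >= 1 whose denominator stays <= 60; these approach x as k grows, and every other convergent or intermediate fraction in range is farther away.
Largest k: floor((60 - q_4)/q_5) = floor((60 - 23)/38) = 0.
Since k = 0, no intermediate fraction beyond p_5/q_5 has denominator <= 60, so the convergent 157/38 is the closest (its error is |409*38 - 157*99|/(99*38) = 1/3762).

157/38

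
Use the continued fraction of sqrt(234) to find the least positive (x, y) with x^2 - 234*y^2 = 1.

First expand sqrt(234) as a continued fraction. With x_i = (sqrt(234) + m_i)/d_i and (m_0, d_0) = (0, 1): a_0 = floor(sqrt(234)) = 15, since 15^2 = 225 <= 234 < 256 = 16^2.
Iterate m_{i+1} = d_i*a_i - m_i, d_{i+1} = (234 - m_{i+1}^2)/d_i, a_{i+1} = floor((a_0 + m_{i+1})/d_{i+1}):
  m_1 = 1*15 - 0 = 15, d_1 = (234 - 15^2)/1 = 9/1 = 9, a_1 = floor((15 + 15)/9) = 3.
  m_2 = 9*3 - 15 = 12, d_2 = (234 - 12^2)/9 = 90/9 = 10, a_2 = floor((15 + 12)/10) = 2.
  m_3 = 10*2 - 12 = 8, d_3 = (234 - 8^2)/10 = 170/10 = 17, a_3 = floor((15 + 8)/17) = 1.
  m_4 = 17*1 - 8 = 9, d_4 = (234 - 9^2)/17 = 153/17 = 9, a_4 = floor((15 + 9)/9) = 2.
  m_5 = 9*2 - 9 = 9, d_5 = (234 - 9^2)/9 = 153/9 = 17, a_5 = floor((15 + 9)/17) = 1.
  m_6 = 17*1 - 9 = 8, d_6 = (234 - 8^2)/17 = 170/17 = 10, a_6 = floor((15 + 8)/10) = 2.
  m_7 = 10*2 - 8 = 12, d_7 = (234 - 12^2)/10 = 90/10 = 9, a_7 = floor((15 + 12)/9) = 3.
  m_8 = 9*3 - 12 = 15, d_8 = (234 - 15^2)/9 = 9/9 = 1, a_8 = floor((15 + 15)/1) = 30.
  m_9 = 1*30 - 15 = 15, d_9 = (234 - 15^2)/1 = 9/1 = 9: (m_9, d_9) = (m_1, d_1) = (15, 9), so from here the quotients repeat a_1, ..., a_8; the period length is 8.
So sqrt(234) = [15; (3, 2, 1, 2, 1, 2, 3, 30)] with period length k = 8.
k is even, so the fundamental solution of x^2 - 234y^2 = 1 is (p_{k-1}, q_{k-1}) = (p_7, q_7); compute convergents through index 7.
Convergents (p_i = a_i*p_{i-1} + p_{i-2}, q_i = a_i*q_{i-1} + q_{i-2} with p_{-2}=0, p_{-1}=1, q_{-2}=1, q_{-1}=0):
  i=0: a_0=15, p_0 = 15*1 + 0 = 15, q_0 = 15*0 + 1 = 1.
  i=1: a_1=3, p_1 = 3*15 + 1 = 46, q_1 = 3*1 + 0 = 3.
  i=2: a_2=2, p_2 = 2*46 + 15 = 107, q_2 = 2*3 + 1 = 7.
  i=3: a_3=1, p_3 = 1*107 + 46 = 153, q_3 = 1*7 + 3 = 10.
  i=4: a_4=2, p_4 = 2*153 + 107 = 413, q_4 = 2*10 + 7 = 27.
  i=5: a_5=1, p_5 = 1*413 + 153 = 566, q_5 = 1*27 + 10 = 37.
  i=6: a_6=2, p_6 = 2*566 + 413 = 1545, q_6 = 2*37 + 27 = 101.
  i=7: a_7=3, p_7 = 3*1545 + 566 = 5201, q_7 = 3*101 + 37 = 340.
Check: 5201^2 - 234*340^2 = 27050401 - 27050400 = 1, so (x, y) = (5201, 340) solves the equation, and by the theorem it is the least positive solution.

(x, y) = (5201, 340)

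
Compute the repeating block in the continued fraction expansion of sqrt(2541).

Write x_i = (sqrt(2541) + m_i)/d_i with (m_0, d_0) = (0, 1). a_0 = floor(sqrt(2541)) = 50, since 50^2 = 2500 <= 2541 < 2601 = 51^2.
Iterate m_{i+1} = d_i*a_i - m_i, d_{i+1} = (2541 - m_{i+1}^2)/d_i, a_{i+1} = floor((a_0 + m_{i+1})/d_{i+1}):
  m_1 = 1*50 - 0 = 50, d_1 = (2541 - 50^2)/1 = 41/1 = 41, a_1 = floor((50 + 50)/41) = 2.
  m_2 = 41*2 - 50 = 32, d_2 = (2541 - 32^2)/41 = 1517/41 = 37, a_2 = floor((50 + 32)/37) = 2.
  m_3 = 37*2 - 32 = 42, d_3 = (2541 - 42^2)/37 = 777/37 = 21, a_3 = floor((50 + 42)/21) = 4.
  m_4 = 21*4 - 42 = 42, d_4 = (2541 - 42^2)/21 = 777/21 = 37, a_4 = floor((50 + 42)/37) = 2.
  m_5 = 37*2 - 42 = 32, d_5 = (2541 - 32^2)/37 = 1517/37 = 41, a_5 = floor((50 + 32)/41) = 2.
  m_6 = 41*2 - 32 = 50, d_6 = (2541 - 50^2)/41 = 41/41 = 1, a_6 = floor((50 + 50)/1) = 100.
  m_7 = 1*100 - 50 = 50, d_7 = (2541 - 50^2)/1 = 41/1 = 41: (m_7, d_7) = (m_1, d_1) = (50, 41), so from here the quotients repeat a_1, ..., a_6; the period length is 6.
Hence the expansion of sqrt(2541) is a_0 = 50 followed by the repeating block 2, 2, 4, 2, 2, 100 (period 6).

[50; (2, 2, 4, 2, 2, 100)]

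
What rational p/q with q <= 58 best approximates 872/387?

124/55

Expand x = 872/387 as a continued fraction with the Euclidean algorithm:
  872 = 2*387 + 98, so a_0 = 2.
  387 = 3*98 + 93, so a_1 = 3.
  98 = 1*93 + 5, so a_2 = 1.
  93 = 18*5 + 3, so a_3 = 18.
  5 = 1*3 + 2, so a_4 = 1.
  3 = 1*2 + 1, so a_5 = 1.
  2 = 2*1 + 0, so a_6 = 2.
so x = [2; 3, 1, 18, 1, 1, 2].
Convergents (p_i = a_i*p_{i-1} + p_{i-2}, q_i = a_i*q_{i-1} + q_{i-2} with p_{-2}=0, p_{-1}=1, q_{-2}=1, q_{-1}=0), until the denominator exceeds 58:
  i=0: a_0=2, p_0 = 2*1 + 0 = 2, q_0 = 2*0 + 1 = 1.
  i=1: a_1=3, p_1 = 3*2 + 1 = 7, q_1 = 3*1 + 0 = 3.
  i=2: a_2=1, p_2 = 1*7 + 2 = 9, q_2 = 1*3 + 1 = 4.
  i=3: a_3=18, p_3 = 18*9 + 7 = 169, q_3 = 18*4 + 3 = 75.
q_3 = 75 > 58, so the last convergent with denominator <= 58 is p_2/q_2 = 9/4.
The closest fraction with denominator <= 58 is either p_2/q_2 or the intermediate fraction (k*p_2 + p_1)/(k*q_2 + q_1) with the largest k >= 1 whose denominator stays <= 58; these approach x as k grows, and every other convergent or intermediate fraction in range is farther away.
Largest k: floor((58 - q_1)/q_2) = floor((58 - 3)/4) = 13.
That gives (13*9 + 7)/(13*4 + 3) = 124/55.
Compare the errors: |x - 9/4| = |872*4 - 9*387|/(387*4) = 5/1548, and |x - 124/55| = |872*55 - 124*387|/(387*55) = 28/21285.
Cross-multiplying, 28*1548 = 43344 < 106425 = 5*21285, so 28/21285 is smaller: the intermediate fraction 124/55 is closer to x than 9/4.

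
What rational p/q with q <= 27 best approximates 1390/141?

69/7

Expand x = 1390/141 as a continued fraction with the Euclidean algorithm:
  1390 = 9*141 + 121, so a_0 = 9.
  141 = 1*121 + 20, so a_1 = 1.
  121 = 6*20 + 1, so a_2 = 6.
  20 = 20*1 + 0, so a_3 = 20.
so x = [9; 1, 6, 20].
Convergents (p_i = a_i*p_{i-1} + p_{i-2}, q_i = a_i*q_{i-1} + q_{i-2} with p_{-2}=0, p_{-1}=1, q_{-2}=1, q_{-1}=0), until the denominator exceeds 27:
  i=0: a_0=9, p_0 = 9*1 + 0 = 9, q_0 = 9*0 + 1 = 1.
  i=1: a_1=1, p_1 = 1*9 + 1 = 10, q_1 = 1*1 + 0 = 1.
  i=2: a_2=6, p_2 = 6*10 + 9 = 69, q_2 = 6*1 + 1 = 7.
  i=3: a_3=20, p_3 = 20*69 + 10 = 1390, q_3 = 20*7 + 1 = 141.
q_3 = 141 > 27, so the last convergent with denominator <= 27 is p_2/q_2 = 69/7.
The closest fraction with denominator <= 27 is either p_2/q_2 or the intermediate fraction (k*p_2 + p_1)/(k*q_2 + q_1) with the largest k >= 1 whose denominator stays <= 27; these approach x as k grows, and every other convergent or intermediate fraction in range is farther away.
Largest k: floor((27 - q_1)/q_2) = floor((27 - 1)/7) = 3.
That gives (3*69 + 10)/(3*7 + 1) = 217/22.
Compare the errors: |x - 69/7| = |1390*7 - 69*141|/(141*7) = 1/987, and |x - 217/22| = |1390*22 - 217*141|/(141*22) = 17/3102.
Cross-multiplying, 1*3102 = 3102 < 16779 = 17*987, so 1/987 is smaller: the convergent 69/7 is closer to x than 217/22.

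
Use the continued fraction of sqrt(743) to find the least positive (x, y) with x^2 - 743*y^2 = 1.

First expand sqrt(743) as a continued fraction. With x_i = (sqrt(743) + m_i)/d_i and (m_0, d_0) = (0, 1): a_0 = floor(sqrt(743)) = 27, since 27^2 = 729 <= 743 < 784 = 28^2.
Iterate m_{i+1} = d_i*a_i - m_i, d_{i+1} = (743 - m_{i+1}^2)/d_i, a_{i+1} = floor((a_0 + m_{i+1})/d_{i+1}):
  m_1 = 1*27 - 0 = 27, d_1 = (743 - 27^2)/1 = 14/1 = 14, a_1 = floor((27 + 27)/14) = 3.
  m_2 = 14*3 - 27 = 15, d_2 = (743 - 15^2)/14 = 518/14 = 37, a_2 = floor((27 + 15)/37) = 1.
  m_3 = 37*1 - 15 = 22, d_3 = (743 - 22^2)/37 = 259/37 = 7, a_3 = floor((27 + 22)/7) = 7.
  m_4 = 7*7 - 22 = 27, d_4 = (743 - 27^2)/7 = 14/7 = 2, a_4 = floor((27 + 27)/2) = 27.
  m_5 = 2*27 - 27 = 27, d_5 = (743 - 27^2)/2 = 14/2 = 7, a_5 = floor((27 + 27)/7) = 7.
  m_6 = 7*7 - 27 = 22, d_6 = (743 - 22^2)/7 = 259/7 = 37, a_6 = floor((27 + 22)/37) = 1.
  m_7 = 37*1 - 22 = 15, d_7 = (743 - 15^2)/37 = 518/37 = 14, a_7 = floor((27 + 15)/14) = 3.
  m_8 = 14*3 - 15 = 27, d_8 = (743 - 27^2)/14 = 14/14 = 1, a_8 = floor((27 + 27)/1) = 54.
  m_9 = 1*54 - 27 = 27, d_9 = (743 - 27^2)/1 = 14/1 = 14: (m_9, d_9) = (m_1, d_1) = (27, 14), so from here the quotients repeat a_1, ..., a_8; the period length is 8.
So sqrt(743) = [27; (3, 1, 7, 27, 7, 1, 3, 54)] with period length k = 8.
k is even, so the fundamental solution of x^2 - 743y^2 = 1 is (p_{k-1}, q_{k-1}) = (p_7, q_7); compute convergents through index 7.
Convergents (p_i = a_i*p_{i-1} + p_{i-2}, q_i = a_i*q_{i-1} + q_{i-2} with p_{-2}=0, p_{-1}=1, q_{-2}=1, q_{-1}=0):
  i=0: a_0=27, p_0 = 27*1 + 0 = 27, q_0 = 27*0 + 1 = 1.
  i=1: a_1=3, p_1 = 3*27 + 1 = 82, q_1 = 3*1 + 0 = 3.
  i=2: a_2=1, p_2 = 1*82 + 27 = 109, q_2 = 1*3 + 1 = 4.
  i=3: a_3=7, p_3 = 7*109 + 82 = 845, q_3 = 7*4 + 3 = 31.
  i=4: a_4=27, p_4 = 27*845 + 109 = 22924, q_4 = 27*31 + 4 = 841.
  i=5: a_5=7, p_5 = 7*22924 + 845 = 161313, q_5 = 7*841 + 31 = 5918.
  i=6: a_6=1, p_6 = 1*161313 + 22924 = 184237, q_6 = 1*5918 + 841 = 6759.
  i=7: a_7=3, p_7 = 3*184237 + 161313 = 714024, q_7 = 3*6759 + 5918 = 26195.
Check: 714024^2 - 743*26195^2 = 509830272576 - 509830272575 = 1, so (x, y) = (714024, 26195) solves the equation, and by the theorem it is the least positive solution.

(x, y) = (714024, 26195)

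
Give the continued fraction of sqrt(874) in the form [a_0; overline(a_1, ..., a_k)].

[29; overline(1, 1, 3, 2, 3, 1, 1, 58)]

Write x_i = (sqrt(874) + m_i)/d_i with (m_0, d_0) = (0, 1). a_0 = floor(sqrt(874)) = 29, since 29^2 = 841 <= 874 < 900 = 30^2.
Iterate m_{i+1} = d_i*a_i - m_i, d_{i+1} = (874 - m_{i+1}^2)/d_i, a_{i+1} = floor((a_0 + m_{i+1})/d_{i+1}):
  m_1 = 1*29 - 0 = 29, d_1 = (874 - 29^2)/1 = 33/1 = 33, a_1 = floor((29 + 29)/33) = 1.
  m_2 = 33*1 - 29 = 4, d_2 = (874 - 4^2)/33 = 858/33 = 26, a_2 = floor((29 + 4)/26) = 1.
  m_3 = 26*1 - 4 = 22, d_3 = (874 - 22^2)/26 = 390/26 = 15, a_3 = floor((29 + 22)/15) = 3.
  m_4 = 15*3 - 22 = 23, d_4 = (874 - 23^2)/15 = 345/15 = 23, a_4 = floor((29 + 23)/23) = 2.
  m_5 = 23*2 - 23 = 23, d_5 = (874 - 23^2)/23 = 345/23 = 15, a_5 = floor((29 + 23)/15) = 3.
  m_6 = 15*3 - 23 = 22, d_6 = (874 - 22^2)/15 = 390/15 = 26, a_6 = floor((29 + 22)/26) = 1.
  m_7 = 26*1 - 22 = 4, d_7 = (874 - 4^2)/26 = 858/26 = 33, a_7 = floor((29 + 4)/33) = 1.
  m_8 = 33*1 - 4 = 29, d_8 = (874 - 29^2)/33 = 33/33 = 1, a_8 = floor((29 + 29)/1) = 58.
  m_9 = 1*58 - 29 = 29, d_9 = (874 - 29^2)/1 = 33/1 = 33: (m_9, d_9) = (m_1, d_1) = (29, 33), so from here the quotients repeat a_1, ..., a_8; the period length is 8.
Hence the expansion of sqrt(874) is a_0 = 29 followed by the repeating block 1, 1, 3, 2, 3, 1, 1, 58 (period 8).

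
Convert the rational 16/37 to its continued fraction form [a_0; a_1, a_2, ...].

Run the Euclidean algorithm on 16 and 37; the successive quotients are the partial quotients a_0, a_1, ... (each step inverts the fractional part left over by the previous one):
  16 = 0*37 + 16, so a_0 = 0.
  37 = 2*16 + 5, so a_1 = 2.
  16 = 3*5 + 1, so a_2 = 3.
  5 = 5*1 + 0, so a_3 = 5.
The remainder reaches 0 after 4 divisions, so the expansion has 4 partial quotients, read off in order.

[0; 2, 3, 5]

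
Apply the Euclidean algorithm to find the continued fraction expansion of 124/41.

[3; 41]

Run the Euclidean algorithm on 124 and 41; the successive quotients are the partial quotients a_0, a_1, ... (each step inverts the fractional part left over by the previous one):
  124 = 3*41 + 1, so a_0 = 3.
  41 = 41*1 + 0, so a_1 = 41.
The remainder reaches 0 after 2 divisions, so the expansion has 2 partial quotients, read off in order.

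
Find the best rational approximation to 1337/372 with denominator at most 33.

115/32

Expand x = 1337/372 as a continued fraction with the Euclidean algorithm:
  1337 = 3*372 + 221, so a_0 = 3.
  372 = 1*221 + 151, so a_1 = 1.
  221 = 1*151 + 70, so a_2 = 1.
  151 = 2*70 + 11, so a_3 = 2.
  70 = 6*11 + 4, so a_4 = 6.
  11 = 2*4 + 3, so a_5 = 2.
  4 = 1*3 + 1, so a_6 = 1.
  3 = 3*1 + 0, so a_7 = 3.
so x = [3; 1, 1, 2, 6, 2, 1, 3].
Convergents (p_i = a_i*p_{i-1} + p_{i-2}, q_i = a_i*q_{i-1} + q_{i-2} with p_{-2}=0, p_{-1}=1, q_{-2}=1, q_{-1}=0), until the denominator exceeds 33:
  i=0: a_0=3, p_0 = 3*1 + 0 = 3, q_0 = 3*0 + 1 = 1.
  i=1: a_1=1, p_1 = 1*3 + 1 = 4, q_1 = 1*1 + 0 = 1.
  i=2: a_2=1, p_2 = 1*4 + 3 = 7, q_2 = 1*1 + 1 = 2.
  i=3: a_3=2, p_3 = 2*7 + 4 = 18, q_3 = 2*2 + 1 = 5.
  i=4: a_4=6, p_4 = 6*18 + 7 = 115, q_4 = 6*5 + 2 = 32.
  i=5: a_5=2, p_5 = 2*115 + 18 = 248, q_5 = 2*32 + 5 = 69.
q_5 = 69 > 33, so the last convergent with denominator <= 33 is p_4/q_4 = 115/32.
The closest fraction with denominator <= 33 is either p_4/q_4 or the intermediate fraction (k*p_4 + p_3)/(k*q_4 + q_3) with the largest k >= 1 whose denominator stays <= 33; these approach x as k grows, and every other convergent or intermediate fraction in range is farther away.
Largest k: floor((33 - q_3)/q_4) = floor((33 - 5)/32) = 0.
Since k = 0, no intermediate fraction beyond p_4/q_4 has denominator <= 33, so the convergent 115/32 is the closest (its error is |1337*32 - 115*372|/(372*32) = 4/11904).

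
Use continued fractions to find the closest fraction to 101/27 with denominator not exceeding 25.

86/23

Expand x = 101/27 as a continued fraction with the Euclidean algorithm:
  101 = 3*27 + 20, so a_0 = 3.
  27 = 1*20 + 7, so a_1 = 1.
  20 = 2*7 + 6, so a_2 = 2.
  7 = 1*6 + 1, so a_3 = 1.
  6 = 6*1 + 0, so a_4 = 6.
so x = [3; 1, 2, 1, 6].
Convergents (p_i = a_i*p_{i-1} + p_{i-2}, q_i = a_i*q_{i-1} + q_{i-2} with p_{-2}=0, p_{-1}=1, q_{-2}=1, q_{-1}=0), until the denominator exceeds 25:
  i=0: a_0=3, p_0 = 3*1 + 0 = 3, q_0 = 3*0 + 1 = 1.
  i=1: a_1=1, p_1 = 1*3 + 1 = 4, q_1 = 1*1 + 0 = 1.
  i=2: a_2=2, p_2 = 2*4 + 3 = 11, q_2 = 2*1 + 1 = 3.
  i=3: a_3=1, p_3 = 1*11 + 4 = 15, q_3 = 1*3 + 1 = 4.
  i=4: a_4=6, p_4 = 6*15 + 11 = 101, q_4 = 6*4 + 3 = 27.
q_4 = 27 > 25, so the last convergent with denominator <= 25 is p_3/q_3 = 15/4.
The closest fraction with denominator <= 25 is either p_3/q_3 or the intermediate fraction (k*p_3 + p_2)/(k*q_3 + q_2) with the largest k >= 1 whose denominator stays <= 25; these approach x as k grows, and every other convergent or intermediate fraction in range is farther away.
Largest k: floor((25 - q_2)/q_3) = floor((25 - 3)/4) = 5.
That gives (5*15 + 11)/(5*4 + 3) = 86/23.
Compare the errors: |x - 15/4| = |101*4 - 15*27|/(27*4) = 1/108, and |x - 86/23| = |101*23 - 86*27|/(27*23) = 1/621.
Cross-multiplying, 1*108 = 108 < 621 = 1*621, so 1/621 is smaller: the intermediate fraction 86/23 is closer to x than 15/4.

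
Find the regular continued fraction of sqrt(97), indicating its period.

Write x_i = (sqrt(97) + m_i)/d_i with (m_0, d_0) = (0, 1). a_0 = floor(sqrt(97)) = 9, since 9^2 = 81 <= 97 < 100 = 10^2.
Iterate m_{i+1} = d_i*a_i - m_i, d_{i+1} = (97 - m_{i+1}^2)/d_i, a_{i+1} = floor((a_0 + m_{i+1})/d_{i+1}):
  m_1 = 1*9 - 0 = 9, d_1 = (97 - 9^2)/1 = 16/1 = 16, a_1 = floor((9 + 9)/16) = 1.
  m_2 = 16*1 - 9 = 7, d_2 = (97 - 7^2)/16 = 48/16 = 3, a_2 = floor((9 + 7)/3) = 5.
  m_3 = 3*5 - 7 = 8, d_3 = (97 - 8^2)/3 = 33/3 = 11, a_3 = floor((9 + 8)/11) = 1.
  m_4 = 11*1 - 8 = 3, d_4 = (97 - 3^2)/11 = 88/11 = 8, a_4 = floor((9 + 3)/8) = 1.
  m_5 = 8*1 - 3 = 5, d_5 = (97 - 5^2)/8 = 72/8 = 9, a_5 = floor((9 + 5)/9) = 1.
  m_6 = 9*1 - 5 = 4, d_6 = (97 - 4^2)/9 = 81/9 = 9, a_6 = floor((9 + 4)/9) = 1.
  m_7 = 9*1 - 4 = 5, d_7 = (97 - 5^2)/9 = 72/9 = 8, a_7 = floor((9 + 5)/8) = 1.
  m_8 = 8*1 - 5 = 3, d_8 = (97 - 3^2)/8 = 88/8 = 11, a_8 = floor((9 + 3)/11) = 1.
  m_9 = 11*1 - 3 = 8, d_9 = (97 - 8^2)/11 = 33/11 = 3, a_9 = floor((9 + 8)/3) = 5.
  m_10 = 3*5 - 8 = 7, d_10 = (97 - 7^2)/3 = 48/3 = 16, a_10 = floor((9 + 7)/16) = 1.
  m_11 = 16*1 - 7 = 9, d_11 = (97 - 9^2)/16 = 16/16 = 1, a_11 = floor((9 + 9)/1) = 18.
  m_12 = 1*18 - 9 = 9, d_12 = (97 - 9^2)/1 = 16/1 = 16: (m_12, d_12) = (m_1, d_1) = (9, 16), so from here the quotients repeat a_1, ..., a_11; the period length is 11.
Hence the expansion of sqrt(97) is a_0 = 9 followed by the repeating block 1, 5, 1, 1, 1, 1, 1, 1, 5, 1, 18 (period 11).

[9; (1, 5, 1, 1, 1, 1, 1, 1, 5, 1, 18)]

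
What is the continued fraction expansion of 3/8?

[0; 2, 1, 2]

Run the Euclidean algorithm on 3 and 8; the successive quotients are the partial quotients a_0, a_1, ... (each step inverts the fractional part left over by the previous one):
  3 = 0*8 + 3, so a_0 = 0.
  8 = 2*3 + 2, so a_1 = 2.
  3 = 1*2 + 1, so a_2 = 1.
  2 = 2*1 + 0, so a_3 = 2.
The remainder reaches 0 after 4 divisions, so the expansion has 4 partial quotients, read off in order.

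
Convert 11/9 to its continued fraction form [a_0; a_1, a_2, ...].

Run the Euclidean algorithm on 11 and 9; the successive quotients are the partial quotients a_0, a_1, ... (each step inverts the fractional part left over by the previous one):
  11 = 1*9 + 2, so a_0 = 1.
  9 = 4*2 + 1, so a_1 = 4.
  2 = 2*1 + 0, so a_2 = 2.
The remainder reaches 0 after 3 divisions, so the expansion has 3 partial quotients, read off in order.

[1; 4, 2]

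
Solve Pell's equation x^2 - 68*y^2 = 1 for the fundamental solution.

(x, y) = (33, 4)

First expand sqrt(68) as a continued fraction. With x_i = (sqrt(68) + m_i)/d_i and (m_0, d_0) = (0, 1): a_0 = floor(sqrt(68)) = 8, since 8^2 = 64 <= 68 < 81 = 9^2.
Iterate m_{i+1} = d_i*a_i - m_i, d_{i+1} = (68 - m_{i+1}^2)/d_i, a_{i+1} = floor((a_0 + m_{i+1})/d_{i+1}):
  m_1 = 1*8 - 0 = 8, d_1 = (68 - 8^2)/1 = 4/1 = 4, a_1 = floor((8 + 8)/4) = 4.
  m_2 = 4*4 - 8 = 8, d_2 = (68 - 8^2)/4 = 4/4 = 1, a_2 = floor((8 + 8)/1) = 16.
  m_3 = 1*16 - 8 = 8, d_3 = (68 - 8^2)/1 = 4/1 = 4: (m_3, d_3) = (m_1, d_1) = (8, 4), so from here the quotients repeat a_1, a_2; the period length is 2.
So sqrt(68) = [8; (4, 16)] with period length k = 2.
k is even, so the fundamental solution of x^2 - 68y^2 = 1 is (p_{k-1}, q_{k-1}) = (p_1, q_1); compute convergents through index 1.
Convergents (p_i = a_i*p_{i-1} + p_{i-2}, q_i = a_i*q_{i-1} + q_{i-2} with p_{-2}=0, p_{-1}=1, q_{-2}=1, q_{-1}=0):
  i=0: a_0=8, p_0 = 8*1 + 0 = 8, q_0 = 8*0 + 1 = 1.
  i=1: a_1=4, p_1 = 4*8 + 1 = 33, q_1 = 4*1 + 0 = 4.
Check: 33^2 - 68*4^2 = 1089 - 1088 = 1, so (x, y) = (33, 4) solves the equation, and by the theorem it is the least positive solution.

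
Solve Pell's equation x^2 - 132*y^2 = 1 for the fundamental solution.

(x, y) = (23, 2)

First expand sqrt(132) as a continued fraction. With x_i = (sqrt(132) + m_i)/d_i and (m_0, d_0) = (0, 1): a_0 = floor(sqrt(132)) = 11, since 11^2 = 121 <= 132 < 144 = 12^2.
Iterate m_{i+1} = d_i*a_i - m_i, d_{i+1} = (132 - m_{i+1}^2)/d_i, a_{i+1} = floor((a_0 + m_{i+1})/d_{i+1}):
  m_1 = 1*11 - 0 = 11, d_1 = (132 - 11^2)/1 = 11/1 = 11, a_1 = floor((11 + 11)/11) = 2.
  m_2 = 11*2 - 11 = 11, d_2 = (132 - 11^2)/11 = 11/11 = 1, a_2 = floor((11 + 11)/1) = 22.
  m_3 = 1*22 - 11 = 11, d_3 = (132 - 11^2)/1 = 11/1 = 11: (m_3, d_3) = (m_1, d_1) = (11, 11), so from here the quotients repeat a_1, a_2; the period length is 2.
So sqrt(132) = [11; (2, 22)] with period length k = 2.
k is even, so the fundamental solution of x^2 - 132y^2 = 1 is (p_{k-1}, q_{k-1}) = (p_1, q_1); compute convergents through index 1.
Convergents (p_i = a_i*p_{i-1} + p_{i-2}, q_i = a_i*q_{i-1} + q_{i-2} with p_{-2}=0, p_{-1}=1, q_{-2}=1, q_{-1}=0):
  i=0: a_0=11, p_0 = 11*1 + 0 = 11, q_0 = 11*0 + 1 = 1.
  i=1: a_1=2, p_1 = 2*11 + 1 = 23, q_1 = 2*1 + 0 = 2.
Check: 23^2 - 132*2^2 = 529 - 528 = 1, so (x, y) = (23, 2) solves the equation, and by the theorem it is the least positive solution.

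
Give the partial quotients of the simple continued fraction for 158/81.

Run the Euclidean algorithm on 158 and 81; the successive quotients are the partial quotients a_0, a_1, ... (each step inverts the fractional part left over by the previous one):
  158 = 1*81 + 77, so a_0 = 1.
  81 = 1*77 + 4, so a_1 = 1.
  77 = 19*4 + 1, so a_2 = 19.
  4 = 4*1 + 0, so a_3 = 4.
The remainder reaches 0 after 4 divisions, so the expansion has 4 partial quotients, read off in order.

[1; 1, 19, 4]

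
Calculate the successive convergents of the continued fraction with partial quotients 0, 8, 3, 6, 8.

0/1, 1/8, 3/25, 19/158, 155/1289

Using the convergent recurrence p_i = a_i*p_{i-1} + p_{i-2}, q_i = a_i*q_{i-1} + q_{i-2} with p_{-2}=0, p_{-1}=1, q_{-2}=1, q_{-1}=0:
  i=0: a_0=0, p_0 = 0*1 + 0 = 0, q_0 = 0*0 + 1 = 1.
  i=1: a_1=8, p_1 = 8*0 + 1 = 1, q_1 = 8*1 + 0 = 8.
  i=2: a_2=3, p_2 = 3*1 + 0 = 3, q_2 = 3*8 + 1 = 25.
  i=3: a_3=6, p_3 = 6*3 + 1 = 19, q_3 = 6*25 + 8 = 158.
  i=4: a_4=8, p_4 = 8*19 + 3 = 155, q_4 = 8*158 + 25 = 1289.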